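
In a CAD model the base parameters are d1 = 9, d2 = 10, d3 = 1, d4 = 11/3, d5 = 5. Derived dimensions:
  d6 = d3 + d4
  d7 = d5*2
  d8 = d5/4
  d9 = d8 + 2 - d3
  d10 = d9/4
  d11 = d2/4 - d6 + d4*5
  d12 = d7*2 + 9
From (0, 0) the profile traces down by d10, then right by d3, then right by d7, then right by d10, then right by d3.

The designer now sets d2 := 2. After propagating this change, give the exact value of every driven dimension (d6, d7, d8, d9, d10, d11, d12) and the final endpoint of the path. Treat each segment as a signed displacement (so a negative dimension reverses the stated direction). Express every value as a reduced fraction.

d6 = 14/3
d7 = 10
d8 = 5/4
d9 = 9/4
d10 = 9/16
d11 = 85/6
d12 = 29
endpoint = (201/16, -9/16)

Apply edit: d2 := 2
  d6 = d3 + d4 = 14/3
  d7 = d5*2 = 10
  d8 = d5/4 = 5/4
  d9 = d8 + 2 - d3 = 9/4
  d10 = d9/4 = 9/16
  d11 = d2/4 - d6 + d4*5 = 85/6
  d12 = d7*2 + 9 = 29
Walk from origin (0, 0):
  seg 1: down by d10 = 9/16 → (0, -9/16)
  seg 2: right by d3 = 1 → (1, -9/16)
  seg 3: right by d7 = 10 → (11, -9/16)
  seg 4: right by d10 = 9/16 → (185/16, -9/16)
  seg 5: right by d3 = 1 → (201/16, -9/16)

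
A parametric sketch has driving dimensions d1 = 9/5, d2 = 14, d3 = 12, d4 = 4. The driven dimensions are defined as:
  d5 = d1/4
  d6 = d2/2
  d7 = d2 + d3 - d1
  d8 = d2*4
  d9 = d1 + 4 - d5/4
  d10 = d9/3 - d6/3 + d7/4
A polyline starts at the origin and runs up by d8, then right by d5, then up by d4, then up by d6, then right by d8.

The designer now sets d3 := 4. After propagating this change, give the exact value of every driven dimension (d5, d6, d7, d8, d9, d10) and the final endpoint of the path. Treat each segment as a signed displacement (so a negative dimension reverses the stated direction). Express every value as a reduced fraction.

d5 = 9/20
d6 = 7
d7 = 81/5
d8 = 56
d9 = 91/16
d10 = 289/80
endpoint = (1129/20, 67)

Apply edit: d3 := 4
  d5 = d1/4 = 9/20
  d6 = d2/2 = 7
  d7 = d2 + d3 - d1 = 81/5
  d8 = d2*4 = 56
  d9 = d1 + 4 - d5/4 = 91/16
  d10 = d9/3 - d6/3 + d7/4 = 289/80
Walk from origin (0, 0):
  seg 1: up by d8 = 56 → (0, 56)
  seg 2: right by d5 = 9/20 → (9/20, 56)
  seg 3: up by d4 = 4 → (9/20, 60)
  seg 4: up by d6 = 7 → (9/20, 67)
  seg 5: right by d8 = 56 → (1129/20, 67)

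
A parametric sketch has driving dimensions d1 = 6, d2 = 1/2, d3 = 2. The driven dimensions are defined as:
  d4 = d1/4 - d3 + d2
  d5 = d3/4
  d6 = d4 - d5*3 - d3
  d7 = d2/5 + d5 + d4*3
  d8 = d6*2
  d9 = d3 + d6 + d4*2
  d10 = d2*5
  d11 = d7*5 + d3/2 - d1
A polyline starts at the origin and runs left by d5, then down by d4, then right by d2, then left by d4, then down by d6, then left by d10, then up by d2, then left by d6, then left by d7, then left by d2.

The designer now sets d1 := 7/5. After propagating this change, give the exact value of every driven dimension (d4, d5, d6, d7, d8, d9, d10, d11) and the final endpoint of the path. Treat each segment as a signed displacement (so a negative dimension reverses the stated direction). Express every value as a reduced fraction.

d4 = -23/20
d5 = 1/2
d6 = -93/20
d7 = -57/20
d8 = -93/10
d9 = -99/20
d10 = 5/2
d11 = -293/20
endpoint = (113/20, 63/10)

Apply edit: d1 := 7/5
  d4 = d1/4 - d3 + d2 = -23/20
  d5 = d3/4 = 1/2
  d6 = d4 - d5*3 - d3 = -93/20
  d7 = d2/5 + d5 + d4*3 = -57/20
  d8 = d6*2 = -93/10
  d9 = d3 + d6 + d4*2 = -99/20
  d10 = d2*5 = 5/2
  d11 = d7*5 + d3/2 - d1 = -293/20
Walk from origin (0, 0):
  seg 1: left by d5 = 1/2 → (-1/2, 0)
  seg 2: down by d4 = -23/20 → (-1/2, 23/20)
  seg 3: right by d2 = 1/2 → (0, 23/20)
  seg 4: left by d4 = -23/20 → (23/20, 23/20)
  seg 5: down by d6 = -93/20 → (23/20, 29/5)
  seg 6: left by d10 = 5/2 → (-27/20, 29/5)
  seg 7: up by d2 = 1/2 → (-27/20, 63/10)
  seg 8: left by d6 = -93/20 → (33/10, 63/10)
  seg 9: left by d7 = -57/20 → (123/20, 63/10)
  seg 10: left by d2 = 1/2 → (113/20, 63/10)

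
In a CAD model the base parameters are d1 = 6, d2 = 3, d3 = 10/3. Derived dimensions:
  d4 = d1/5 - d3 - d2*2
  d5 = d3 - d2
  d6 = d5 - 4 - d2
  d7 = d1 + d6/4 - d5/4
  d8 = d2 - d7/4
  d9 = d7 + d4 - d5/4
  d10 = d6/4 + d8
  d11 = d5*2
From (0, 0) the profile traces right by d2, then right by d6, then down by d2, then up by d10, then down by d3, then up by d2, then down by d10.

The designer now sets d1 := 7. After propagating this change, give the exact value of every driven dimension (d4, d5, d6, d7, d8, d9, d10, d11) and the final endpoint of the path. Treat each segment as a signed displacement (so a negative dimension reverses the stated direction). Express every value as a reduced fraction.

d4 = -119/15
d5 = 1/3
d6 = -20/3
d7 = 21/4
d8 = 27/16
d9 = -83/30
d10 = 1/48
d11 = 2/3
endpoint = (-11/3, -10/3)

Apply edit: d1 := 7
  d4 = d1/5 - d3 - d2*2 = -119/15
  d5 = d3 - d2 = 1/3
  d6 = d5 - 4 - d2 = -20/3
  d7 = d1 + d6/4 - d5/4 = 21/4
  d8 = d2 - d7/4 = 27/16
  d9 = d7 + d4 - d5/4 = -83/30
  d10 = d6/4 + d8 = 1/48
  d11 = d5*2 = 2/3
Walk from origin (0, 0):
  seg 1: right by d2 = 3 → (3, 0)
  seg 2: right by d6 = -20/3 → (-11/3, 0)
  seg 3: down by d2 = 3 → (-11/3, -3)
  seg 4: up by d10 = 1/48 → (-11/3, -143/48)
  seg 5: down by d3 = 10/3 → (-11/3, -101/16)
  seg 6: up by d2 = 3 → (-11/3, -53/16)
  seg 7: down by d10 = 1/48 → (-11/3, -10/3)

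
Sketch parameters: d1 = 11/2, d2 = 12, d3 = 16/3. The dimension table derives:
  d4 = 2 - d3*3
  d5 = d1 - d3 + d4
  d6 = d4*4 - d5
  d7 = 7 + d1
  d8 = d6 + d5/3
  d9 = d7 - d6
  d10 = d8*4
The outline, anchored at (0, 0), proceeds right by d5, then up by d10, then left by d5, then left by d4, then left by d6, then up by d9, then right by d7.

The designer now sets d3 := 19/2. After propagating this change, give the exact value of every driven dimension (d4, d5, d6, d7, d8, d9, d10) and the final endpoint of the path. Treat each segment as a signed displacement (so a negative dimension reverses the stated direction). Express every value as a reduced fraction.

d4 = -53/2
d5 = -61/2
d6 = -151/2
d7 = 25/2
d8 = -257/3
d9 = 88
d10 = -1028/3
endpoint = (229/2, -764/3)

Apply edit: d3 := 19/2
  d4 = 2 - d3*3 = -53/2
  d5 = d1 - d3 + d4 = -61/2
  d6 = d4*4 - d5 = -151/2
  d7 = 7 + d1 = 25/2
  d8 = d6 + d5/3 = -257/3
  d9 = d7 - d6 = 88
  d10 = d8*4 = -1028/3
Walk from origin (0, 0):
  seg 1: right by d5 = -61/2 → (-61/2, 0)
  seg 2: up by d10 = -1028/3 → (-61/2, -1028/3)
  seg 3: left by d5 = -61/2 → (0, -1028/3)
  seg 4: left by d4 = -53/2 → (53/2, -1028/3)
  seg 5: left by d6 = -151/2 → (102, -1028/3)
  seg 6: up by d9 = 88 → (102, -764/3)
  seg 7: right by d7 = 25/2 → (229/2, -764/3)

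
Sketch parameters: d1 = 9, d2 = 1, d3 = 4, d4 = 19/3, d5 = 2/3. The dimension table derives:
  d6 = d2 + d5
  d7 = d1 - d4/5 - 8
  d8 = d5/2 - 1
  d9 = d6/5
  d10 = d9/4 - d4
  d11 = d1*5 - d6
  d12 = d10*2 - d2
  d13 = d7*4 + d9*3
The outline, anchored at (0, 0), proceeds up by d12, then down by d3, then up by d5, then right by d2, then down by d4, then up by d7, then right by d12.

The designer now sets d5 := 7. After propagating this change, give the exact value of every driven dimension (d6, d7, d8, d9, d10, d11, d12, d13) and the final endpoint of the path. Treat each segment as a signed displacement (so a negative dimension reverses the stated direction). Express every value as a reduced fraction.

d6 = 8
d7 = -4/15
d8 = 5/2
d9 = 8/5
d10 = -89/15
d11 = 37
d12 = -193/15
d13 = 56/15
endpoint = (-178/15, -247/15)

Apply edit: d5 := 7
  d6 = d2 + d5 = 8
  d7 = d1 - d4/5 - 8 = -4/15
  d8 = d5/2 - 1 = 5/2
  d9 = d6/5 = 8/5
  d10 = d9/4 - d4 = -89/15
  d11 = d1*5 - d6 = 37
  d12 = d10*2 - d2 = -193/15
  d13 = d7*4 + d9*3 = 56/15
Walk from origin (0, 0):
  seg 1: up by d12 = -193/15 → (0, -193/15)
  seg 2: down by d3 = 4 → (0, -253/15)
  seg 3: up by d5 = 7 → (0, -148/15)
  seg 4: right by d2 = 1 → (1, -148/15)
  seg 5: down by d4 = 19/3 → (1, -81/5)
  seg 6: up by d7 = -4/15 → (1, -247/15)
  seg 7: right by d12 = -193/15 → (-178/15, -247/15)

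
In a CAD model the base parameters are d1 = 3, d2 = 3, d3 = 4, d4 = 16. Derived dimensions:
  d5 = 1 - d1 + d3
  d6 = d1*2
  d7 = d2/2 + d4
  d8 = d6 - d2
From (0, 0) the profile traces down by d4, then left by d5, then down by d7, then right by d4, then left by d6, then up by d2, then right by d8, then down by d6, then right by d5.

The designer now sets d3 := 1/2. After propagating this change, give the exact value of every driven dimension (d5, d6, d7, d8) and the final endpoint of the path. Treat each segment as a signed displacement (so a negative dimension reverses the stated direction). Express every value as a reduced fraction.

Apply edit: d3 := 1/2
  d5 = 1 - d1 + d3 = -3/2
  d6 = d1*2 = 6
  d7 = d2/2 + d4 = 35/2
  d8 = d6 - d2 = 3
Walk from origin (0, 0):
  seg 1: down by d4 = 16 → (0, -16)
  seg 2: left by d5 = -3/2 → (3/2, -16)
  seg 3: down by d7 = 35/2 → (3/2, -67/2)
  seg 4: right by d4 = 16 → (35/2, -67/2)
  seg 5: left by d6 = 6 → (23/2, -67/2)
  seg 6: up by d2 = 3 → (23/2, -61/2)
  seg 7: right by d8 = 3 → (29/2, -61/2)
  seg 8: down by d6 = 6 → (29/2, -73/2)
  seg 9: right by d5 = -3/2 → (13, -73/2)

d5 = -3/2
d6 = 6
d7 = 35/2
d8 = 3
endpoint = (13, -73/2)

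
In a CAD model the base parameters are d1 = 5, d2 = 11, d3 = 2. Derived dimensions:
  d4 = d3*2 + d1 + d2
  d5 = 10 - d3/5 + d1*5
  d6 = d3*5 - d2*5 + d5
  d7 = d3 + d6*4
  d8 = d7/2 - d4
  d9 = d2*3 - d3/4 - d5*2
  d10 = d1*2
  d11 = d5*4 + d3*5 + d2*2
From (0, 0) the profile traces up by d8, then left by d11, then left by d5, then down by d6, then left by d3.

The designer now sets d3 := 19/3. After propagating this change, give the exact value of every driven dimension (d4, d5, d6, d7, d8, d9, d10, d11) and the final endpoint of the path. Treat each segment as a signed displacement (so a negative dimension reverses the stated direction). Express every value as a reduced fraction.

d4 = 86/3
d5 = 506/15
d6 = 52/5
d7 = 719/15
d8 = -47/10
d9 = -721/20
d10 = 10
d11 = 943/5
endpoint = (-686/3, -151/10)

Apply edit: d3 := 19/3
  d4 = d3*2 + d1 + d2 = 86/3
  d5 = 10 - d3/5 + d1*5 = 506/15
  d6 = d3*5 - d2*5 + d5 = 52/5
  d7 = d3 + d6*4 = 719/15
  d8 = d7/2 - d4 = -47/10
  d9 = d2*3 - d3/4 - d5*2 = -721/20
  d10 = d1*2 = 10
  d11 = d5*4 + d3*5 + d2*2 = 943/5
Walk from origin (0, 0):
  seg 1: up by d8 = -47/10 → (0, -47/10)
  seg 2: left by d11 = 943/5 → (-943/5, -47/10)
  seg 3: left by d5 = 506/15 → (-667/3, -47/10)
  seg 4: down by d6 = 52/5 → (-667/3, -151/10)
  seg 5: left by d3 = 19/3 → (-686/3, -151/10)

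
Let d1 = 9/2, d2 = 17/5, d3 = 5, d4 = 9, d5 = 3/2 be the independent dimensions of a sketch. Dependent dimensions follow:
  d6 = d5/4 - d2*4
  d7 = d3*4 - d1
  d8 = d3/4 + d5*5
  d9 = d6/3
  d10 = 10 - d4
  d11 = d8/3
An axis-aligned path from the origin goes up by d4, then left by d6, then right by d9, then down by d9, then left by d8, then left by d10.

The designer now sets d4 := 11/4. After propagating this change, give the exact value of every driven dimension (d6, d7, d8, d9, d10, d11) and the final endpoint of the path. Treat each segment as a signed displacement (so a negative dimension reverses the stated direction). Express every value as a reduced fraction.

d6 = -529/40
d7 = 31/2
d8 = 35/4
d9 = -529/120
d10 = 29/4
d11 = 35/12
endpoint = (-431/60, 859/120)

Apply edit: d4 := 11/4
  d6 = d5/4 - d2*4 = -529/40
  d7 = d3*4 - d1 = 31/2
  d8 = d3/4 + d5*5 = 35/4
  d9 = d6/3 = -529/120
  d10 = 10 - d4 = 29/4
  d11 = d8/3 = 35/12
Walk from origin (0, 0):
  seg 1: up by d4 = 11/4 → (0, 11/4)
  seg 2: left by d6 = -529/40 → (529/40, 11/4)
  seg 3: right by d9 = -529/120 → (529/60, 11/4)
  seg 4: down by d9 = -529/120 → (529/60, 859/120)
  seg 5: left by d8 = 35/4 → (1/15, 859/120)
  seg 6: left by d10 = 29/4 → (-431/60, 859/120)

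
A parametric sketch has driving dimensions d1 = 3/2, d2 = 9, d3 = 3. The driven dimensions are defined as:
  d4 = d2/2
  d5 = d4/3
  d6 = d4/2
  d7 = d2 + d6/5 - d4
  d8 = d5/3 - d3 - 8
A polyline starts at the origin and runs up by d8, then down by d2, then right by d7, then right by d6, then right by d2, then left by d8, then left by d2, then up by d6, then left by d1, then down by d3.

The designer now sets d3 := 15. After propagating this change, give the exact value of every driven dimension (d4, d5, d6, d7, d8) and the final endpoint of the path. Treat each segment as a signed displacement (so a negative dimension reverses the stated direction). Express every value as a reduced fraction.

Apply edit: d3 := 15
  d4 = d2/2 = 9/2
  d5 = d4/3 = 3/2
  d6 = d4/2 = 9/4
  d7 = d2 + d6/5 - d4 = 99/20
  d8 = d5/3 - d3 - 8 = -45/2
Walk from origin (0, 0):
  seg 1: up by d8 = -45/2 → (0, -45/2)
  seg 2: down by d2 = 9 → (0, -63/2)
  seg 3: right by d7 = 99/20 → (99/20, -63/2)
  seg 4: right by d6 = 9/4 → (36/5, -63/2)
  seg 5: right by d2 = 9 → (81/5, -63/2)
  seg 6: left by d8 = -45/2 → (387/10, -63/2)
  seg 7: left by d2 = 9 → (297/10, -63/2)
  seg 8: up by d6 = 9/4 → (297/10, -117/4)
  seg 9: left by d1 = 3/2 → (141/5, -117/4)
  seg 10: down by d3 = 15 → (141/5, -177/4)

d4 = 9/2
d5 = 3/2
d6 = 9/4
d7 = 99/20
d8 = -45/2
endpoint = (141/5, -177/4)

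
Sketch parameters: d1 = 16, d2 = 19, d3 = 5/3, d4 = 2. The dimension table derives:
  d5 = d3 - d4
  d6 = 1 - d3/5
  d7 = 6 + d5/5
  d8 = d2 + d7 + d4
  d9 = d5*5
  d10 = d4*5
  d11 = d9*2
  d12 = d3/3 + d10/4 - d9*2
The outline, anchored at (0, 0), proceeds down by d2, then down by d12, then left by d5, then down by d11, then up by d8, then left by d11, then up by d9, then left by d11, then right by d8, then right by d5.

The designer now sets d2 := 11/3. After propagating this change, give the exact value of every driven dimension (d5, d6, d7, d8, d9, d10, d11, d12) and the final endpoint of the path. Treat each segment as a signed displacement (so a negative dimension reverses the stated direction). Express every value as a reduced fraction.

Apply edit: d2 := 11/3
  d5 = d3 - d4 = -1/3
  d6 = 1 - d3/5 = 2/3
  d7 = 6 + d5/5 = 89/15
  d8 = d2 + d7 + d4 = 58/5
  d9 = d5*5 = -5/3
  d10 = d4*5 = 10
  d11 = d9*2 = -10/3
  d12 = d3/3 + d10/4 - d9*2 = 115/18
Walk from origin (0, 0):
  seg 1: down by d2 = 11/3 → (0, -11/3)
  seg 2: down by d12 = 115/18 → (0, -181/18)
  seg 3: left by d5 = -1/3 → (1/3, -181/18)
  seg 4: down by d11 = -10/3 → (1/3, -121/18)
  seg 5: up by d8 = 58/5 → (1/3, 439/90)
  seg 6: left by d11 = -10/3 → (11/3, 439/90)
  seg 7: up by d9 = -5/3 → (11/3, 289/90)
  seg 8: left by d11 = -10/3 → (7, 289/90)
  seg 9: right by d8 = 58/5 → (93/5, 289/90)
  seg 10: right by d5 = -1/3 → (274/15, 289/90)

d5 = -1/3
d6 = 2/3
d7 = 89/15
d8 = 58/5
d9 = -5/3
d10 = 10
d11 = -10/3
d12 = 115/18
endpoint = (274/15, 289/90)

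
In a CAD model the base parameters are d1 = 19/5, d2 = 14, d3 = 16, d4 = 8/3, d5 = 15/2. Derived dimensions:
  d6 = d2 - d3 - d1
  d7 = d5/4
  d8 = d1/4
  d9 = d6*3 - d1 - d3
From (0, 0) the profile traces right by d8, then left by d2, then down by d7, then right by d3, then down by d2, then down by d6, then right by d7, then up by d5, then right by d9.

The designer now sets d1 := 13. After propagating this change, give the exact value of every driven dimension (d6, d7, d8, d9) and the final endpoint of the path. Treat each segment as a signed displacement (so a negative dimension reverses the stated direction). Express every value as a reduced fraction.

Apply edit: d1 := 13
  d6 = d2 - d3 - d1 = -15
  d7 = d5/4 = 15/8
  d8 = d1/4 = 13/4
  d9 = d6*3 - d1 - d3 = -74
Walk from origin (0, 0):
  seg 1: right by d8 = 13/4 → (13/4, 0)
  seg 2: left by d2 = 14 → (-43/4, 0)
  seg 3: down by d7 = 15/8 → (-43/4, -15/8)
  seg 4: right by d3 = 16 → (21/4, -15/8)
  seg 5: down by d2 = 14 → (21/4, -127/8)
  seg 6: down by d6 = -15 → (21/4, -7/8)
  seg 7: right by d7 = 15/8 → (57/8, -7/8)
  seg 8: up by d5 = 15/2 → (57/8, 53/8)
  seg 9: right by d9 = -74 → (-535/8, 53/8)

d6 = -15
d7 = 15/8
d8 = 13/4
d9 = -74
endpoint = (-535/8, 53/8)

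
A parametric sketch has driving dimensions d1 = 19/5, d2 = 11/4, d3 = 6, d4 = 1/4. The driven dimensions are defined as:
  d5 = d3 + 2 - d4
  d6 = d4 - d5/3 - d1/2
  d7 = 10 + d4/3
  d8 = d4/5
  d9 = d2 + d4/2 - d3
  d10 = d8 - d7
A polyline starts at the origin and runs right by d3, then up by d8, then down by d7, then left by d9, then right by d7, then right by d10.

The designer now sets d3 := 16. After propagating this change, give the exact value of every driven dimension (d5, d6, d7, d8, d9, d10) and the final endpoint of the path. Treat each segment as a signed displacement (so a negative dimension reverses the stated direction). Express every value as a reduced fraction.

Apply edit: d3 := 16
  d5 = d3 + 2 - d4 = 71/4
  d6 = d4 - d5/3 - d1/2 = -227/30
  d7 = 10 + d4/3 = 121/12
  d8 = d4/5 = 1/20
  d9 = d2 + d4/2 - d3 = -105/8
  d10 = d8 - d7 = -301/30
Walk from origin (0, 0):
  seg 1: right by d3 = 16 → (16, 0)
  seg 2: up by d8 = 1/20 → (16, 1/20)
  seg 3: down by d7 = 121/12 → (16, -301/30)
  seg 4: left by d9 = -105/8 → (233/8, -301/30)
  seg 5: right by d7 = 121/12 → (941/24, -301/30)
  seg 6: right by d10 = -301/30 → (1167/40, -301/30)

d5 = 71/4
d6 = -227/30
d7 = 121/12
d8 = 1/20
d9 = -105/8
d10 = -301/30
endpoint = (1167/40, -301/30)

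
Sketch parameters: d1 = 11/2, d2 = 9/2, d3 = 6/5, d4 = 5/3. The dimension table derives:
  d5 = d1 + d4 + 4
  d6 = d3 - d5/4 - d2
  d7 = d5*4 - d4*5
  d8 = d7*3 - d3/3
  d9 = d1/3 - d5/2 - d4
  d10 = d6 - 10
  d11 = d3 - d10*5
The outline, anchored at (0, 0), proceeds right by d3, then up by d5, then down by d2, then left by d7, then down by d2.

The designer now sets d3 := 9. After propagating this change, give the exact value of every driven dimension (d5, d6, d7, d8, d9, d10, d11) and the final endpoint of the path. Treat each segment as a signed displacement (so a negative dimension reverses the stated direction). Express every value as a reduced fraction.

Apply edit: d3 := 9
  d5 = d1 + d4 + 4 = 67/6
  d6 = d3 - d5/4 - d2 = 41/24
  d7 = d5*4 - d4*5 = 109/3
  d8 = d7*3 - d3/3 = 106
  d9 = d1/3 - d5/2 - d4 = -65/12
  d10 = d6 - 10 = -199/24
  d11 = d3 - d10*5 = 1211/24
Walk from origin (0, 0):
  seg 1: right by d3 = 9 → (9, 0)
  seg 2: up by d5 = 67/6 → (9, 67/6)
  seg 3: down by d2 = 9/2 → (9, 20/3)
  seg 4: left by d7 = 109/3 → (-82/3, 20/3)
  seg 5: down by d2 = 9/2 → (-82/3, 13/6)

d5 = 67/6
d6 = 41/24
d7 = 109/3
d8 = 106
d9 = -65/12
d10 = -199/24
d11 = 1211/24
endpoint = (-82/3, 13/6)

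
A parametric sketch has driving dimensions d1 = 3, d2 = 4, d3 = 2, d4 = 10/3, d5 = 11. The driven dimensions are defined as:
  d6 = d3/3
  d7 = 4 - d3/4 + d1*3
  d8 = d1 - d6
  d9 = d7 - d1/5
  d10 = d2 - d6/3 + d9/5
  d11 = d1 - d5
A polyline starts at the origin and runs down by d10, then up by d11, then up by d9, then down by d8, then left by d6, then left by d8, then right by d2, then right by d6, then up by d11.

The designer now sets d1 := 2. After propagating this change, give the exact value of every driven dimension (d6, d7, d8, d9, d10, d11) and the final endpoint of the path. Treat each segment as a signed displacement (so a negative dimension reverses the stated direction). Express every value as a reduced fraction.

d6 = 2/3
d7 = 19/2
d8 = 4/3
d9 = 91/10
d10 = 2519/450
d11 = -9
endpoint = (8/3, -3562/225)

Apply edit: d1 := 2
  d6 = d3/3 = 2/3
  d7 = 4 - d3/4 + d1*3 = 19/2
  d8 = d1 - d6 = 4/3
  d9 = d7 - d1/5 = 91/10
  d10 = d2 - d6/3 + d9/5 = 2519/450
  d11 = d1 - d5 = -9
Walk from origin (0, 0):
  seg 1: down by d10 = 2519/450 → (0, -2519/450)
  seg 2: up by d11 = -9 → (0, -6569/450)
  seg 3: up by d9 = 91/10 → (0, -1237/225)
  seg 4: down by d8 = 4/3 → (0, -1537/225)
  seg 5: left by d6 = 2/3 → (-2/3, -1537/225)
  seg 6: left by d8 = 4/3 → (-2, -1537/225)
  seg 7: right by d2 = 4 → (2, -1537/225)
  seg 8: right by d6 = 2/3 → (8/3, -1537/225)
  seg 9: up by d11 = -9 → (8/3, -3562/225)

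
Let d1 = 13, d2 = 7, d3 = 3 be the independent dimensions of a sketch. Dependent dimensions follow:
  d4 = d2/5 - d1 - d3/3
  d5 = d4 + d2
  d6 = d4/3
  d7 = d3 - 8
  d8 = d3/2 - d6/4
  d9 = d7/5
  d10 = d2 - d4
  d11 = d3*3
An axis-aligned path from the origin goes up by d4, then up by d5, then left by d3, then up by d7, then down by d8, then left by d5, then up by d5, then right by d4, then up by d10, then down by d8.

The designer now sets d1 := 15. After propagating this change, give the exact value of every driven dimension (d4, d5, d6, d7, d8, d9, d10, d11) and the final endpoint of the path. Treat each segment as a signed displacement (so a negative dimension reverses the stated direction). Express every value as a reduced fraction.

Apply edit: d1 := 15
  d4 = d2/5 - d1 - d3/3 = -73/5
  d5 = d4 + d2 = -38/5
  d6 = d4/3 = -73/15
  d7 = d3 - 8 = -5
  d8 = d3/2 - d6/4 = 163/60
  d9 = d7/5 = -1
  d10 = d2 - d4 = 108/5
  d11 = d3*3 = 9
Walk from origin (0, 0):
  seg 1: up by d4 = -73/5 → (0, -73/5)
  seg 2: up by d5 = -38/5 → (0, -111/5)
  seg 3: left by d3 = 3 → (-3, -111/5)
  seg 4: up by d7 = -5 → (-3, -136/5)
  seg 5: down by d8 = 163/60 → (-3, -359/12)
  seg 6: left by d5 = -38/5 → (23/5, -359/12)
  seg 7: up by d5 = -38/5 → (23/5, -2251/60)
  seg 8: right by d4 = -73/5 → (-10, -2251/60)
  seg 9: up by d10 = 108/5 → (-10, -191/12)
  seg 10: down by d8 = 163/60 → (-10, -559/30)

d4 = -73/5
d5 = -38/5
d6 = -73/15
d7 = -5
d8 = 163/60
d9 = -1
d10 = 108/5
d11 = 9
endpoint = (-10, -559/30)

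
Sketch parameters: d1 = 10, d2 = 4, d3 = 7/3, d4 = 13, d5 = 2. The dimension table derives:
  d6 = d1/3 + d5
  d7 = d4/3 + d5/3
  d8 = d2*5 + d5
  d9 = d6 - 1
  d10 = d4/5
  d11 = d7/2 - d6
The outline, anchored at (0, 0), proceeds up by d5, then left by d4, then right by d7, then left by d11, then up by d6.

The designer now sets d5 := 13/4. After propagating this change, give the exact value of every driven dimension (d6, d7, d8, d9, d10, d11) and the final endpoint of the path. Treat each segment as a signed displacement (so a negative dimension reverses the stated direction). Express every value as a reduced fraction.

Apply edit: d5 := 13/4
  d6 = d1/3 + d5 = 79/12
  d7 = d4/3 + d5/3 = 65/12
  d8 = d2*5 + d5 = 93/4
  d9 = d6 - 1 = 67/12
  d10 = d4/5 = 13/5
  d11 = d7/2 - d6 = -31/8
Walk from origin (0, 0):
  seg 1: up by d5 = 13/4 → (0, 13/4)
  seg 2: left by d4 = 13 → (-13, 13/4)
  seg 3: right by d7 = 65/12 → (-91/12, 13/4)
  seg 4: left by d11 = -31/8 → (-89/24, 13/4)
  seg 5: up by d6 = 79/12 → (-89/24, 59/6)

d6 = 79/12
d7 = 65/12
d8 = 93/4
d9 = 67/12
d10 = 13/5
d11 = -31/8
endpoint = (-89/24, 59/6)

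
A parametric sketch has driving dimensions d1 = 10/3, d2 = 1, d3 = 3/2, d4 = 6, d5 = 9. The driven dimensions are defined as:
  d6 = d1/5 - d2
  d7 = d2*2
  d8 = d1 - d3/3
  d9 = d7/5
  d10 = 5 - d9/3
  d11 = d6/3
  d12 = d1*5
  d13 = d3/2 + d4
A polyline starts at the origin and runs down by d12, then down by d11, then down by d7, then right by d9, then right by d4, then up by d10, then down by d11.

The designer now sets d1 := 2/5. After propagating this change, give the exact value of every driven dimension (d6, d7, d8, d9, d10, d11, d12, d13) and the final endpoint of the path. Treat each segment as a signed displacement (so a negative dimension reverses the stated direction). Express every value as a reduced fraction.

d6 = -23/25
d7 = 2
d8 = -1/10
d9 = 2/5
d10 = 73/15
d11 = -23/75
d12 = 2
d13 = 27/4
endpoint = (32/5, 37/25)

Apply edit: d1 := 2/5
  d6 = d1/5 - d2 = -23/25
  d7 = d2*2 = 2
  d8 = d1 - d3/3 = -1/10
  d9 = d7/5 = 2/5
  d10 = 5 - d9/3 = 73/15
  d11 = d6/3 = -23/75
  d12 = d1*5 = 2
  d13 = d3/2 + d4 = 27/4
Walk from origin (0, 0):
  seg 1: down by d12 = 2 → (0, -2)
  seg 2: down by d11 = -23/75 → (0, -127/75)
  seg 3: down by d7 = 2 → (0, -277/75)
  seg 4: right by d9 = 2/5 → (2/5, -277/75)
  seg 5: right by d4 = 6 → (32/5, -277/75)
  seg 6: up by d10 = 73/15 → (32/5, 88/75)
  seg 7: down by d11 = -23/75 → (32/5, 37/25)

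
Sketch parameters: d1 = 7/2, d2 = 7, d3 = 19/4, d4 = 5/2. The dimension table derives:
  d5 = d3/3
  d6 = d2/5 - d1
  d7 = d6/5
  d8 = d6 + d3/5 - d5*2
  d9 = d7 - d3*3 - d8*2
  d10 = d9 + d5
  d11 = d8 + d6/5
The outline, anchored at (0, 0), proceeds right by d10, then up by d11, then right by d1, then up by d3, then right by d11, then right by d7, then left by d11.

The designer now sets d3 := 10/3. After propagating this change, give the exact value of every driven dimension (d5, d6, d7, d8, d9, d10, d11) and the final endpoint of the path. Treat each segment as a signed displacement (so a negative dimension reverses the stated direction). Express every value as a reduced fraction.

Apply edit: d3 := 10/3
  d5 = d3/3 = 10/9
  d6 = d2/5 - d1 = -21/10
  d7 = d6/5 = -21/50
  d8 = d6 + d3/5 - d5*2 = -329/90
  d9 = d7 - d3*3 - d8*2 = -1399/450
  d10 = d9 + d5 = -899/450
  d11 = d8 + d6/5 = -917/225
Walk from origin (0, 0):
  seg 1: right by d10 = -899/450 → (-899/450, 0)
  seg 2: up by d11 = -917/225 → (-899/450, -917/225)
  seg 3: right by d1 = 7/2 → (338/225, -917/225)
  seg 4: up by d3 = 10/3 → (338/225, -167/225)
  seg 5: right by d11 = -917/225 → (-193/75, -167/225)
  seg 6: right by d7 = -21/50 → (-449/150, -167/225)
  seg 7: left by d11 = -917/225 → (487/450, -167/225)

d5 = 10/9
d6 = -21/10
d7 = -21/50
d8 = -329/90
d9 = -1399/450
d10 = -899/450
d11 = -917/225
endpoint = (487/450, -167/225)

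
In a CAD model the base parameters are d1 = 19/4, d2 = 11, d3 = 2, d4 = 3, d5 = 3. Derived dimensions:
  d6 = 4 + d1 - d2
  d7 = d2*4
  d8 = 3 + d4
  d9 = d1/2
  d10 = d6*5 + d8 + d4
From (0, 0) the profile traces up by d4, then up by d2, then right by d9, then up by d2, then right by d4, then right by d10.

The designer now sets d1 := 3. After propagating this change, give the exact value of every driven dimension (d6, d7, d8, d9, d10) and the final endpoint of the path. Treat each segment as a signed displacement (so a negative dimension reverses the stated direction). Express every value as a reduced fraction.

Apply edit: d1 := 3
  d6 = 4 + d1 - d2 = -4
  d7 = d2*4 = 44
  d8 = 3 + d4 = 6
  d9 = d1/2 = 3/2
  d10 = d6*5 + d8 + d4 = -11
Walk from origin (0, 0):
  seg 1: up by d4 = 3 → (0, 3)
  seg 2: up by d2 = 11 → (0, 14)
  seg 3: right by d9 = 3/2 → (3/2, 14)
  seg 4: up by d2 = 11 → (3/2, 25)
  seg 5: right by d4 = 3 → (9/2, 25)
  seg 6: right by d10 = -11 → (-13/2, 25)

d6 = -4
d7 = 44
d8 = 6
d9 = 3/2
d10 = -11
endpoint = (-13/2, 25)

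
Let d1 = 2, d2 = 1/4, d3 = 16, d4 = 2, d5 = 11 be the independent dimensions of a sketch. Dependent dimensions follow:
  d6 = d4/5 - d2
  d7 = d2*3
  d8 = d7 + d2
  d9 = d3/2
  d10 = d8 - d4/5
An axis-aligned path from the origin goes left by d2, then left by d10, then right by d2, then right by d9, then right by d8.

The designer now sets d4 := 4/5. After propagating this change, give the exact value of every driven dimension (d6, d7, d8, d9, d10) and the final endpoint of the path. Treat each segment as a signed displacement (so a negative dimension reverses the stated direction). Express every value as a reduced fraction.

Apply edit: d4 := 4/5
  d6 = d4/5 - d2 = -9/100
  d7 = d2*3 = 3/4
  d8 = d7 + d2 = 1
  d9 = d3/2 = 8
  d10 = d8 - d4/5 = 21/25
Walk from origin (0, 0):
  seg 1: left by d2 = 1/4 → (-1/4, 0)
  seg 2: left by d10 = 21/25 → (-109/100, 0)
  seg 3: right by d2 = 1/4 → (-21/25, 0)
  seg 4: right by d9 = 8 → (179/25, 0)
  seg 5: right by d8 = 1 → (204/25, 0)

d6 = -9/100
d7 = 3/4
d8 = 1
d9 = 8
d10 = 21/25
endpoint = (204/25, 0)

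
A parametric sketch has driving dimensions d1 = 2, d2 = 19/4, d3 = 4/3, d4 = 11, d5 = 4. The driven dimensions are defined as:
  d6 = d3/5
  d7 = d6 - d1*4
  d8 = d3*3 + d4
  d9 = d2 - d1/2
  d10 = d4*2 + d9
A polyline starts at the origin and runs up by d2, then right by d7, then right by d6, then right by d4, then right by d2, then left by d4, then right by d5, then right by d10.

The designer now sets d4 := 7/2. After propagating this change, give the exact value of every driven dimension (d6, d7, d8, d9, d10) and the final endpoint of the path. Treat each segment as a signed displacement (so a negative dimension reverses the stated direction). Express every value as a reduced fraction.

Apply edit: d4 := 7/2
  d6 = d3/5 = 4/15
  d7 = d6 - d1*4 = -116/15
  d8 = d3*3 + d4 = 15/2
  d9 = d2 - d1/2 = 15/4
  d10 = d4*2 + d9 = 43/4
Walk from origin (0, 0):
  seg 1: up by d2 = 19/4 → (0, 19/4)
  seg 2: right by d7 = -116/15 → (-116/15, 19/4)
  seg 3: right by d6 = 4/15 → (-112/15, 19/4)
  seg 4: right by d4 = 7/2 → (-119/30, 19/4)
  seg 5: right by d2 = 19/4 → (47/60, 19/4)
  seg 6: left by d4 = 7/2 → (-163/60, 19/4)
  seg 7: right by d5 = 4 → (77/60, 19/4)
  seg 8: right by d10 = 43/4 → (361/30, 19/4)

d6 = 4/15
d7 = -116/15
d8 = 15/2
d9 = 15/4
d10 = 43/4
endpoint = (361/30, 19/4)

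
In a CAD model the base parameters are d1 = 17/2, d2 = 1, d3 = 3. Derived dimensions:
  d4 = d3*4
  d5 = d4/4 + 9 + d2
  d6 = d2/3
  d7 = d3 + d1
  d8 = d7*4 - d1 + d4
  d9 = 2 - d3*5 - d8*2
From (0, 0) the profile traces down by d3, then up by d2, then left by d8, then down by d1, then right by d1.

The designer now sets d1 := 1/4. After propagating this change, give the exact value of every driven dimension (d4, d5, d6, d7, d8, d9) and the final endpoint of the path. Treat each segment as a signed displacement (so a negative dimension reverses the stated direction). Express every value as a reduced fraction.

d4 = 12
d5 = 13
d6 = 1/3
d7 = 13/4
d8 = 99/4
d9 = -125/2
endpoint = (-49/2, -9/4)

Apply edit: d1 := 1/4
  d4 = d3*4 = 12
  d5 = d4/4 + 9 + d2 = 13
  d6 = d2/3 = 1/3
  d7 = d3 + d1 = 13/4
  d8 = d7*4 - d1 + d4 = 99/4
  d9 = 2 - d3*5 - d8*2 = -125/2
Walk from origin (0, 0):
  seg 1: down by d3 = 3 → (0, -3)
  seg 2: up by d2 = 1 → (0, -2)
  seg 3: left by d8 = 99/4 → (-99/4, -2)
  seg 4: down by d1 = 1/4 → (-99/4, -9/4)
  seg 5: right by d1 = 1/4 → (-49/2, -9/4)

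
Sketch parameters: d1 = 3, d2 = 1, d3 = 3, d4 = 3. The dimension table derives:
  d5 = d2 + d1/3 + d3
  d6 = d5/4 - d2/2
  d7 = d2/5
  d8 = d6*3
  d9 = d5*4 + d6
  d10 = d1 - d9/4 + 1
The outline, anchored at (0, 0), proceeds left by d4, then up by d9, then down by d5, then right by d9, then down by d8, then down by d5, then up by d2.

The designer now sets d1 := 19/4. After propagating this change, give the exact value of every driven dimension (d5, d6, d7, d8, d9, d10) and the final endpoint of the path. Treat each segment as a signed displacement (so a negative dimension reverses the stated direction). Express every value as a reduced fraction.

d5 = 67/12
d6 = 43/48
d7 = 1/5
d8 = 43/16
d9 = 1115/48
d10 = -11/192
endpoint = (971/48, 83/8)

Apply edit: d1 := 19/4
  d5 = d2 + d1/3 + d3 = 67/12
  d6 = d5/4 - d2/2 = 43/48
  d7 = d2/5 = 1/5
  d8 = d6*3 = 43/16
  d9 = d5*4 + d6 = 1115/48
  d10 = d1 - d9/4 + 1 = -11/192
Walk from origin (0, 0):
  seg 1: left by d4 = 3 → (-3, 0)
  seg 2: up by d9 = 1115/48 → (-3, 1115/48)
  seg 3: down by d5 = 67/12 → (-3, 847/48)
  seg 4: right by d9 = 1115/48 → (971/48, 847/48)
  seg 5: down by d8 = 43/16 → (971/48, 359/24)
  seg 6: down by d5 = 67/12 → (971/48, 75/8)
  seg 7: up by d2 = 1 → (971/48, 83/8)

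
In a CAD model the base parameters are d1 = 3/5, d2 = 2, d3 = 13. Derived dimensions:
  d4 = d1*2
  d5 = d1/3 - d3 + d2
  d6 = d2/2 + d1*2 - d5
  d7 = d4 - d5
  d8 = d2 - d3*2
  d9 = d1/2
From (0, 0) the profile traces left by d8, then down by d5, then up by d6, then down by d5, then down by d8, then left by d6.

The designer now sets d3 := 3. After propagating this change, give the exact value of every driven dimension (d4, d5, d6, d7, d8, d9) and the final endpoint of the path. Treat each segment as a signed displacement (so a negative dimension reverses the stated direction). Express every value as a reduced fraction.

Apply edit: d3 := 3
  d4 = d1*2 = 6/5
  d5 = d1/3 - d3 + d2 = -4/5
  d6 = d2/2 + d1*2 - d5 = 3
  d7 = d4 - d5 = 2
  d8 = d2 - d3*2 = -4
  d9 = d1/2 = 3/10
Walk from origin (0, 0):
  seg 1: left by d8 = -4 → (4, 0)
  seg 2: down by d5 = -4/5 → (4, 4/5)
  seg 3: up by d6 = 3 → (4, 19/5)
  seg 4: down by d5 = -4/5 → (4, 23/5)
  seg 5: down by d8 = -4 → (4, 43/5)
  seg 6: left by d6 = 3 → (1, 43/5)

d4 = 6/5
d5 = -4/5
d6 = 3
d7 = 2
d8 = -4
d9 = 3/10
endpoint = (1, 43/5)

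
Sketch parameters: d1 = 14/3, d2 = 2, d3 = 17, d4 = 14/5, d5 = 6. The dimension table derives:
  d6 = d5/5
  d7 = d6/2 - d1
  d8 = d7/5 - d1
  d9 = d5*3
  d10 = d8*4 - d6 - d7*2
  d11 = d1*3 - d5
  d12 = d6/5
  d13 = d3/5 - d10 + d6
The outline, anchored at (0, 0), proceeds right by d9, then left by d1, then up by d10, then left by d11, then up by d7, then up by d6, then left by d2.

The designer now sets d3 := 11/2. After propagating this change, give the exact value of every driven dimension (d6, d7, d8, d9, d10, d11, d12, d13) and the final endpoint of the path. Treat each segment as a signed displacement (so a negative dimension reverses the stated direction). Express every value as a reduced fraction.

Apply edit: d3 := 11/2
  d6 = d5/5 = 6/5
  d7 = d6/2 - d1 = -61/15
  d8 = d7/5 - d1 = -137/25
  d9 = d5*3 = 18
  d10 = d8*4 - d6 - d7*2 = -1124/75
  d11 = d1*3 - d5 = 8
  d12 = d6/5 = 6/25
  d13 = d3/5 - d10 + d6 = 2593/150
Walk from origin (0, 0):
  seg 1: right by d9 = 18 → (18, 0)
  seg 2: left by d1 = 14/3 → (40/3, 0)
  seg 3: up by d10 = -1124/75 → (40/3, -1124/75)
  seg 4: left by d11 = 8 → (16/3, -1124/75)
  seg 5: up by d7 = -61/15 → (16/3, -1429/75)
  seg 6: up by d6 = 6/5 → (16/3, -1339/75)
  seg 7: left by d2 = 2 → (10/3, -1339/75)

d6 = 6/5
d7 = -61/15
d8 = -137/25
d9 = 18
d10 = -1124/75
d11 = 8
d12 = 6/25
d13 = 2593/150
endpoint = (10/3, -1339/75)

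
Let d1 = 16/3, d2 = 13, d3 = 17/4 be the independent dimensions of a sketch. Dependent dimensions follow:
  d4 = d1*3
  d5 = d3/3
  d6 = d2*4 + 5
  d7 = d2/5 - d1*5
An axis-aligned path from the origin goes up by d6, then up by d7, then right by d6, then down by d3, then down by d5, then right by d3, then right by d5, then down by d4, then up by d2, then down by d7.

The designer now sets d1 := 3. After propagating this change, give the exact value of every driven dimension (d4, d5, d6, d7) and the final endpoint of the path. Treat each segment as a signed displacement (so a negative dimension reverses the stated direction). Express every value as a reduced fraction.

d4 = 9
d5 = 17/12
d6 = 57
d7 = -62/5
endpoint = (188/3, 166/3)

Apply edit: d1 := 3
  d4 = d1*3 = 9
  d5 = d3/3 = 17/12
  d6 = d2*4 + 5 = 57
  d7 = d2/5 - d1*5 = -62/5
Walk from origin (0, 0):
  seg 1: up by d6 = 57 → (0, 57)
  seg 2: up by d7 = -62/5 → (0, 223/5)
  seg 3: right by d6 = 57 → (57, 223/5)
  seg 4: down by d3 = 17/4 → (57, 807/20)
  seg 5: down by d5 = 17/12 → (57, 584/15)
  seg 6: right by d3 = 17/4 → (245/4, 584/15)
  seg 7: right by d5 = 17/12 → (188/3, 584/15)
  seg 8: down by d4 = 9 → (188/3, 449/15)
  seg 9: up by d2 = 13 → (188/3, 644/15)
  seg 10: down by d7 = -62/5 → (188/3, 166/3)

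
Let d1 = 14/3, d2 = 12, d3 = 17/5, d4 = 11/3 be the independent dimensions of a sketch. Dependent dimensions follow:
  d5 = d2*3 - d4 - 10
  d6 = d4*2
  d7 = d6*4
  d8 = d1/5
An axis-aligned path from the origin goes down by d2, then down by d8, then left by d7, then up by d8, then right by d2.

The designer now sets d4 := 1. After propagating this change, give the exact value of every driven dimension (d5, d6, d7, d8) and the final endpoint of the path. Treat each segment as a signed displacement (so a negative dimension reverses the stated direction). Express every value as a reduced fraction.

d5 = 25
d6 = 2
d7 = 8
d8 = 14/15
endpoint = (4, -12)

Apply edit: d4 := 1
  d5 = d2*3 - d4 - 10 = 25
  d6 = d4*2 = 2
  d7 = d6*4 = 8
  d8 = d1/5 = 14/15
Walk from origin (0, 0):
  seg 1: down by d2 = 12 → (0, -12)
  seg 2: down by d8 = 14/15 → (0, -194/15)
  seg 3: left by d7 = 8 → (-8, -194/15)
  seg 4: up by d8 = 14/15 → (-8, -12)
  seg 5: right by d2 = 12 → (4, -12)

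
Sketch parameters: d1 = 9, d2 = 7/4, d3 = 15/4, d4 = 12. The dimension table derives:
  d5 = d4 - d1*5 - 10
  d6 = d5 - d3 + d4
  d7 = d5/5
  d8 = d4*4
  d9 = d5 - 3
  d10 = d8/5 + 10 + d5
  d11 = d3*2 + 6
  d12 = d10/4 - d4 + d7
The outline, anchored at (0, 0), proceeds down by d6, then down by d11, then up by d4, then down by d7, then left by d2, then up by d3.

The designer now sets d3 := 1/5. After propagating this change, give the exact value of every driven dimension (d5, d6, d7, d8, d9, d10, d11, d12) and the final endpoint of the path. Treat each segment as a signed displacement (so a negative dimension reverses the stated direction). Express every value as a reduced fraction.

Apply edit: d3 := 1/5
  d5 = d4 - d1*5 - 10 = -43
  d6 = d5 - d3 + d4 = -156/5
  d7 = d5/5 = -43/5
  d8 = d4*4 = 48
  d9 = d5 - 3 = -46
  d10 = d8/5 + 10 + d5 = -117/5
  d11 = d3*2 + 6 = 32/5
  d12 = d10/4 - d4 + d7 = -529/20
Walk from origin (0, 0):
  seg 1: down by d6 = -156/5 → (0, 156/5)
  seg 2: down by d11 = 32/5 → (0, 124/5)
  seg 3: up by d4 = 12 → (0, 184/5)
  seg 4: down by d7 = -43/5 → (0, 227/5)
  seg 5: left by d2 = 7/4 → (-7/4, 227/5)
  seg 6: up by d3 = 1/5 → (-7/4, 228/5)

d5 = -43
d6 = -156/5
d7 = -43/5
d8 = 48
d9 = -46
d10 = -117/5
d11 = 32/5
d12 = -529/20
endpoint = (-7/4, 228/5)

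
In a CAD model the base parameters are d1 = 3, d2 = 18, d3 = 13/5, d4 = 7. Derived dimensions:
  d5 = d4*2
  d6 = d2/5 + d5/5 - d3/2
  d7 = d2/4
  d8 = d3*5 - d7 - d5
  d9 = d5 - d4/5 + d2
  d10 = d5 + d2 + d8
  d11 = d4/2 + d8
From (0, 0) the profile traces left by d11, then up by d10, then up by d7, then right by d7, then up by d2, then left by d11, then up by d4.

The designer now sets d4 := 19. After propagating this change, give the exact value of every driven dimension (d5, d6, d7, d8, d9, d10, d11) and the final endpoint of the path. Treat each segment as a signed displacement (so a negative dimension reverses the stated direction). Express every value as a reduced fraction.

d5 = 38
d6 = 99/10
d7 = 9/2
d8 = -59/2
d9 = 261/5
d10 = 53/2
d11 = -20
endpoint = (89/2, 68)

Apply edit: d4 := 19
  d5 = d4*2 = 38
  d6 = d2/5 + d5/5 - d3/2 = 99/10
  d7 = d2/4 = 9/2
  d8 = d3*5 - d7 - d5 = -59/2
  d9 = d5 - d4/5 + d2 = 261/5
  d10 = d5 + d2 + d8 = 53/2
  d11 = d4/2 + d8 = -20
Walk from origin (0, 0):
  seg 1: left by d11 = -20 → (20, 0)
  seg 2: up by d10 = 53/2 → (20, 53/2)
  seg 3: up by d7 = 9/2 → (20, 31)
  seg 4: right by d7 = 9/2 → (49/2, 31)
  seg 5: up by d2 = 18 → (49/2, 49)
  seg 6: left by d11 = -20 → (89/2, 49)
  seg 7: up by d4 = 19 → (89/2, 68)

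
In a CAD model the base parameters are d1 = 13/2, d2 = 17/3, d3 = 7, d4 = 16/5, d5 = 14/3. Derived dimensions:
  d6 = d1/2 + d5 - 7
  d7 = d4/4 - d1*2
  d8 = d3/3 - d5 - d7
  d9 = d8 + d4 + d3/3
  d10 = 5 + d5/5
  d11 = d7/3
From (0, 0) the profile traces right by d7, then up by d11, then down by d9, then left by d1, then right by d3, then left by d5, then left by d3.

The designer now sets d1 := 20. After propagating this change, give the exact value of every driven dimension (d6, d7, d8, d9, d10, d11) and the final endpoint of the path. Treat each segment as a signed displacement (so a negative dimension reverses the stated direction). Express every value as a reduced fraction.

Apply edit: d1 := 20
  d6 = d1/2 + d5 - 7 = 23/3
  d7 = d4/4 - d1*2 = -196/5
  d8 = d3/3 - d5 - d7 = 553/15
  d9 = d8 + d4 + d3/3 = 212/5
  d10 = 5 + d5/5 = 89/15
  d11 = d7/3 = -196/15
Walk from origin (0, 0):
  seg 1: right by d7 = -196/5 → (-196/5, 0)
  seg 2: up by d11 = -196/15 → (-196/5, -196/15)
  seg 3: down by d9 = 212/5 → (-196/5, -832/15)
  seg 4: left by d1 = 20 → (-296/5, -832/15)
  seg 5: right by d3 = 7 → (-261/5, -832/15)
  seg 6: left by d5 = 14/3 → (-853/15, -832/15)
  seg 7: left by d3 = 7 → (-958/15, -832/15)

d6 = 23/3
d7 = -196/5
d8 = 553/15
d9 = 212/5
d10 = 89/15
d11 = -196/15
endpoint = (-958/15, -832/15)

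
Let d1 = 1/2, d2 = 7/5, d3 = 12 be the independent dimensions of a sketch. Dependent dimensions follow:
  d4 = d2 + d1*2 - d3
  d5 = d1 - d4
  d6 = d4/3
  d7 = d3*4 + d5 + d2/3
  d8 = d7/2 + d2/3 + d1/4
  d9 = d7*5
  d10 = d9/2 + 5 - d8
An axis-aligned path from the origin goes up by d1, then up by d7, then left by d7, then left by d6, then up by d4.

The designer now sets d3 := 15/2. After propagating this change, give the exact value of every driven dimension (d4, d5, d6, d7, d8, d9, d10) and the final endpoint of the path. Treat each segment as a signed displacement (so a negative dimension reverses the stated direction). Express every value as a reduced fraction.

d4 = -51/10
d5 = 28/5
d6 = -17/10
d7 = 541/15
d8 = 149/8
d9 = 541/3
d10 = 1837/24
endpoint = (-1031/30, 472/15)

Apply edit: d3 := 15/2
  d4 = d2 + d1*2 - d3 = -51/10
  d5 = d1 - d4 = 28/5
  d6 = d4/3 = -17/10
  d7 = d3*4 + d5 + d2/3 = 541/15
  d8 = d7/2 + d2/3 + d1/4 = 149/8
  d9 = d7*5 = 541/3
  d10 = d9/2 + 5 - d8 = 1837/24
Walk from origin (0, 0):
  seg 1: up by d1 = 1/2 → (0, 1/2)
  seg 2: up by d7 = 541/15 → (0, 1097/30)
  seg 3: left by d7 = 541/15 → (-541/15, 1097/30)
  seg 4: left by d6 = -17/10 → (-1031/30, 1097/30)
  seg 5: up by d4 = -51/10 → (-1031/30, 472/15)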